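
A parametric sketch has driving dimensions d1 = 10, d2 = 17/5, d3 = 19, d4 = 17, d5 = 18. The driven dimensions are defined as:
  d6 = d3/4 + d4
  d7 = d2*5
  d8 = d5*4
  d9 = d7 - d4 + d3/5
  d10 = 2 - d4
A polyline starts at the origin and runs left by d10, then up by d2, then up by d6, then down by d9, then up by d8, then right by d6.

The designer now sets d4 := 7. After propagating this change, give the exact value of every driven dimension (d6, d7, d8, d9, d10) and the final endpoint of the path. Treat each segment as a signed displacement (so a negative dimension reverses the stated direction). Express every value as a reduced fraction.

Apply edit: d4 := 7
  d6 = d3/4 + d4 = 47/4
  d7 = d2*5 = 17
  d8 = d5*4 = 72
  d9 = d7 - d4 + d3/5 = 69/5
  d10 = 2 - d4 = -5
Walk from origin (0, 0):
  seg 1: left by d10 = -5 → (5, 0)
  seg 2: up by d2 = 17/5 → (5, 17/5)
  seg 3: up by d6 = 47/4 → (5, 303/20)
  seg 4: down by d9 = 69/5 → (5, 27/20)
  seg 5: up by d8 = 72 → (5, 1467/20)
  seg 6: right by d6 = 47/4 → (67/4, 1467/20)

d6 = 47/4
d7 = 17
d8 = 72
d9 = 69/5
d10 = -5
endpoint = (67/4, 1467/20)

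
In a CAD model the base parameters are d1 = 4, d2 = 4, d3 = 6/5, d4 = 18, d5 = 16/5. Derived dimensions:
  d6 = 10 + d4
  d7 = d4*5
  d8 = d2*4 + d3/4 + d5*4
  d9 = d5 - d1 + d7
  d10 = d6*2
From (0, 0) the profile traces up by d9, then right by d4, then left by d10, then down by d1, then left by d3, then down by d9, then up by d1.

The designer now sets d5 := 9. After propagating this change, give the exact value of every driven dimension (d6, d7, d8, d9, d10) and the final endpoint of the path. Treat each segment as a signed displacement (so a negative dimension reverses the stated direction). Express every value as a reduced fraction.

Apply edit: d5 := 9
  d6 = 10 + d4 = 28
  d7 = d4*5 = 90
  d8 = d2*4 + d3/4 + d5*4 = 523/10
  d9 = d5 - d1 + d7 = 95
  d10 = d6*2 = 56
Walk from origin (0, 0):
  seg 1: up by d9 = 95 → (0, 95)
  seg 2: right by d4 = 18 → (18, 95)
  seg 3: left by d10 = 56 → (-38, 95)
  seg 4: down by d1 = 4 → (-38, 91)
  seg 5: left by d3 = 6/5 → (-196/5, 91)
  seg 6: down by d9 = 95 → (-196/5, -4)
  seg 7: up by d1 = 4 → (-196/5, 0)

d6 = 28
d7 = 90
d8 = 523/10
d9 = 95
d10 = 56
endpoint = (-196/5, 0)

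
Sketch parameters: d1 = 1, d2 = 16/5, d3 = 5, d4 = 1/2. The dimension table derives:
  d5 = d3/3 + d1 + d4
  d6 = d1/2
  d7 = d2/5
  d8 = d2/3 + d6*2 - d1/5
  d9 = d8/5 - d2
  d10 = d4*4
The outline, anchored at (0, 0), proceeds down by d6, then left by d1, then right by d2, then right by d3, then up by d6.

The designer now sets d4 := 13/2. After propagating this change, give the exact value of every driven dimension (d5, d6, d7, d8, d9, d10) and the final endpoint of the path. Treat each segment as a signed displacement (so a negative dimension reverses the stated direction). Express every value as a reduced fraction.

d5 = 55/6
d6 = 1/2
d7 = 16/25
d8 = 28/15
d9 = -212/75
d10 = 26
endpoint = (36/5, 0)

Apply edit: d4 := 13/2
  d5 = d3/3 + d1 + d4 = 55/6
  d6 = d1/2 = 1/2
  d7 = d2/5 = 16/25
  d8 = d2/3 + d6*2 - d1/5 = 28/15
  d9 = d8/5 - d2 = -212/75
  d10 = d4*4 = 26
Walk from origin (0, 0):
  seg 1: down by d6 = 1/2 → (0, -1/2)
  seg 2: left by d1 = 1 → (-1, -1/2)
  seg 3: right by d2 = 16/5 → (11/5, -1/2)
  seg 4: right by d3 = 5 → (36/5, -1/2)
  seg 5: up by d6 = 1/2 → (36/5, 0)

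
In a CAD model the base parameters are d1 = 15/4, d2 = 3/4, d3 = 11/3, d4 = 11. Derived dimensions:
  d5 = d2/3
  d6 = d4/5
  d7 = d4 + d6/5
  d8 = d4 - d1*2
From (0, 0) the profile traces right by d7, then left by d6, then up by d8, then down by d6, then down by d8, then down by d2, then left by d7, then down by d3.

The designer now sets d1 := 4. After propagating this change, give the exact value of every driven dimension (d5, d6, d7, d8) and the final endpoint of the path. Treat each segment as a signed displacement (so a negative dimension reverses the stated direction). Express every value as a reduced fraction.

d5 = 1/4
d6 = 11/5
d7 = 286/25
d8 = 3
endpoint = (-11/5, -397/60)

Apply edit: d1 := 4
  d5 = d2/3 = 1/4
  d6 = d4/5 = 11/5
  d7 = d4 + d6/5 = 286/25
  d8 = d4 - d1*2 = 3
Walk from origin (0, 0):
  seg 1: right by d7 = 286/25 → (286/25, 0)
  seg 2: left by d6 = 11/5 → (231/25, 0)
  seg 3: up by d8 = 3 → (231/25, 3)
  seg 4: down by d6 = 11/5 → (231/25, 4/5)
  seg 5: down by d8 = 3 → (231/25, -11/5)
  seg 6: down by d2 = 3/4 → (231/25, -59/20)
  seg 7: left by d7 = 286/25 → (-11/5, -59/20)
  seg 8: down by d3 = 11/3 → (-11/5, -397/60)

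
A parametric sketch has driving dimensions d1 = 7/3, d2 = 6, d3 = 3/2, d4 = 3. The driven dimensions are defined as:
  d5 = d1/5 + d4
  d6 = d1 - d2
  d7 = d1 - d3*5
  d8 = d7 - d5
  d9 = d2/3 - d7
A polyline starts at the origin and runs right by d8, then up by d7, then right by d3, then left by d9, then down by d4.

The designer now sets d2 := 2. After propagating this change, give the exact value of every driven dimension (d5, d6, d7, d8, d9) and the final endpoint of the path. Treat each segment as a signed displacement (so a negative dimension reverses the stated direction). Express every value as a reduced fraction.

d5 = 52/15
d6 = 1/3
d7 = -31/6
d8 = -259/30
d9 = 35/6
endpoint = (-389/30, -49/6)

Apply edit: d2 := 2
  d5 = d1/5 + d4 = 52/15
  d6 = d1 - d2 = 1/3
  d7 = d1 - d3*5 = -31/6
  d8 = d7 - d5 = -259/30
  d9 = d2/3 - d7 = 35/6
Walk from origin (0, 0):
  seg 1: right by d8 = -259/30 → (-259/30, 0)
  seg 2: up by d7 = -31/6 → (-259/30, -31/6)
  seg 3: right by d3 = 3/2 → (-107/15, -31/6)
  seg 4: left by d9 = 35/6 → (-389/30, -31/6)
  seg 5: down by d4 = 3 → (-389/30, -49/6)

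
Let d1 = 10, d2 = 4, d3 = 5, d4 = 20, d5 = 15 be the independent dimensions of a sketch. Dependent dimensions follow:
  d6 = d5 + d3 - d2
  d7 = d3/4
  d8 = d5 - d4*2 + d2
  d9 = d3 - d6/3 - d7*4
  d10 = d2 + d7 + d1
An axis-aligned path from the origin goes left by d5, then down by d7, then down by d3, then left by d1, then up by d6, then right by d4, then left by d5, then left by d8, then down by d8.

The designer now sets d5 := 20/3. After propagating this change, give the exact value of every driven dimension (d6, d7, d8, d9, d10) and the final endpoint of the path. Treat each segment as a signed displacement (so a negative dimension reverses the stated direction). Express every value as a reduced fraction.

Apply edit: d5 := 20/3
  d6 = d5 + d3 - d2 = 23/3
  d7 = d3/4 = 5/4
  d8 = d5 - d4*2 + d2 = -88/3
  d9 = d3 - d6/3 - d7*4 = -23/9
  d10 = d2 + d7 + d1 = 61/4
Walk from origin (0, 0):
  seg 1: left by d5 = 20/3 → (-20/3, 0)
  seg 2: down by d7 = 5/4 → (-20/3, -5/4)
  seg 3: down by d3 = 5 → (-20/3, -25/4)
  seg 4: left by d1 = 10 → (-50/3, -25/4)
  seg 5: up by d6 = 23/3 → (-50/3, 17/12)
  seg 6: right by d4 = 20 → (10/3, 17/12)
  seg 7: left by d5 = 20/3 → (-10/3, 17/12)
  seg 8: left by d8 = -88/3 → (26, 17/12)
  seg 9: down by d8 = -88/3 → (26, 123/4)

d6 = 23/3
d7 = 5/4
d8 = -88/3
d9 = -23/9
d10 = 61/4
endpoint = (26, 123/4)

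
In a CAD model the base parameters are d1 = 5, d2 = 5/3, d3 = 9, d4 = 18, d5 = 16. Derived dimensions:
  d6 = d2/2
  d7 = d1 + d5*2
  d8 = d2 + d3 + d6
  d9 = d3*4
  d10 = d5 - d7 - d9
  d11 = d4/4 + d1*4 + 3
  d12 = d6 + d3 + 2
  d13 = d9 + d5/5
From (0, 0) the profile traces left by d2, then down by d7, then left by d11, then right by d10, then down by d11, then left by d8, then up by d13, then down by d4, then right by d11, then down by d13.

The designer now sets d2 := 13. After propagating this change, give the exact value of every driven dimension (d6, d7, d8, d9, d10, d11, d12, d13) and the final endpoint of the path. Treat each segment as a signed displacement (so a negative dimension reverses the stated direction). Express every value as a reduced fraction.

d6 = 13/2
d7 = 37
d8 = 57/2
d9 = 36
d10 = -57
d11 = 55/2
d12 = 35/2
d13 = 196/5
endpoint = (-197/2, -165/2)

Apply edit: d2 := 13
  d6 = d2/2 = 13/2
  d7 = d1 + d5*2 = 37
  d8 = d2 + d3 + d6 = 57/2
  d9 = d3*4 = 36
  d10 = d5 - d7 - d9 = -57
  d11 = d4/4 + d1*4 + 3 = 55/2
  d12 = d6 + d3 + 2 = 35/2
  d13 = d9 + d5/5 = 196/5
Walk from origin (0, 0):
  seg 1: left by d2 = 13 → (-13, 0)
  seg 2: down by d7 = 37 → (-13, -37)
  seg 3: left by d11 = 55/2 → (-81/2, -37)
  seg 4: right by d10 = -57 → (-195/2, -37)
  seg 5: down by d11 = 55/2 → (-195/2, -129/2)
  seg 6: left by d8 = 57/2 → (-126, -129/2)
  seg 7: up by d13 = 196/5 → (-126, -253/10)
  seg 8: down by d4 = 18 → (-126, -433/10)
  seg 9: right by d11 = 55/2 → (-197/2, -433/10)
  seg 10: down by d13 = 196/5 → (-197/2, -165/2)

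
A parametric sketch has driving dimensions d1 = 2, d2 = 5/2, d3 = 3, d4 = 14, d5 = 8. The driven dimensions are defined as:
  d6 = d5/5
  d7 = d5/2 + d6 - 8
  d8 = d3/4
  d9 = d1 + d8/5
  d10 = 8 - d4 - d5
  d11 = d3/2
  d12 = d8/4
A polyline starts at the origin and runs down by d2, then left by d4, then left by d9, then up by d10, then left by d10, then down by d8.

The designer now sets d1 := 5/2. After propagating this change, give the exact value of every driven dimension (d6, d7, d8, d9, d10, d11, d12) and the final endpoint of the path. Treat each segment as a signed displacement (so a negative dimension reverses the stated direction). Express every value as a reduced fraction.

Apply edit: d1 := 5/2
  d6 = d5/5 = 8/5
  d7 = d5/2 + d6 - 8 = -12/5
  d8 = d3/4 = 3/4
  d9 = d1 + d8/5 = 53/20
  d10 = 8 - d4 - d5 = -14
  d11 = d3/2 = 3/2
  d12 = d8/4 = 3/16
Walk from origin (0, 0):
  seg 1: down by d2 = 5/2 → (0, -5/2)
  seg 2: left by d4 = 14 → (-14, -5/2)
  seg 3: left by d9 = 53/20 → (-333/20, -5/2)
  seg 4: up by d10 = -14 → (-333/20, -33/2)
  seg 5: left by d10 = -14 → (-53/20, -33/2)
  seg 6: down by d8 = 3/4 → (-53/20, -69/4)

d6 = 8/5
d7 = -12/5
d8 = 3/4
d9 = 53/20
d10 = -14
d11 = 3/2
d12 = 3/16
endpoint = (-53/20, -69/4)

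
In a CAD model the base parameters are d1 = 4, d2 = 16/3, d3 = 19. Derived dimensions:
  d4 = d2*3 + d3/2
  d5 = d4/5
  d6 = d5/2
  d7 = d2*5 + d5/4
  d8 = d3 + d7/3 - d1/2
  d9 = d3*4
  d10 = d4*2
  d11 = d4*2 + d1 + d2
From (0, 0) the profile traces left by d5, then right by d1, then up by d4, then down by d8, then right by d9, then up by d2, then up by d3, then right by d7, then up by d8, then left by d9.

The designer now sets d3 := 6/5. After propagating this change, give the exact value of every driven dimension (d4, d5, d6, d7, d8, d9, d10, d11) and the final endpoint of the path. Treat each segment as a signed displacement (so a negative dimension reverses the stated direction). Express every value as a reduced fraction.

Apply edit: d3 := 6/5
  d4 = d2*3 + d3/2 = 83/5
  d5 = d4/5 = 83/25
  d6 = d5/2 = 83/50
  d7 = d2*5 + d5/4 = 8249/300
  d8 = d3 + d7/3 - d1/2 = 7529/900
  d9 = d3*4 = 24/5
  d10 = d4*2 = 166/5
  d11 = d4*2 + d1 + d2 = 638/15
Walk from origin (0, 0):
  seg 1: left by d5 = 83/25 → (-83/25, 0)
  seg 2: right by d1 = 4 → (17/25, 0)
  seg 3: up by d4 = 83/5 → (17/25, 83/5)
  seg 4: down by d8 = 7529/900 → (17/25, 7411/900)
  seg 5: right by d9 = 24/5 → (137/25, 7411/900)
  seg 6: up by d2 = 16/3 → (137/25, 12211/900)
  seg 7: up by d3 = 6/5 → (137/25, 13291/900)
  seg 8: right by d7 = 8249/300 → (9893/300, 13291/900)
  seg 9: up by d8 = 7529/900 → (9893/300, 347/15)
  seg 10: left by d9 = 24/5 → (8453/300, 347/15)

d4 = 83/5
d5 = 83/25
d6 = 83/50
d7 = 8249/300
d8 = 7529/900
d9 = 24/5
d10 = 166/5
d11 = 638/15
endpoint = (8453/300, 347/15)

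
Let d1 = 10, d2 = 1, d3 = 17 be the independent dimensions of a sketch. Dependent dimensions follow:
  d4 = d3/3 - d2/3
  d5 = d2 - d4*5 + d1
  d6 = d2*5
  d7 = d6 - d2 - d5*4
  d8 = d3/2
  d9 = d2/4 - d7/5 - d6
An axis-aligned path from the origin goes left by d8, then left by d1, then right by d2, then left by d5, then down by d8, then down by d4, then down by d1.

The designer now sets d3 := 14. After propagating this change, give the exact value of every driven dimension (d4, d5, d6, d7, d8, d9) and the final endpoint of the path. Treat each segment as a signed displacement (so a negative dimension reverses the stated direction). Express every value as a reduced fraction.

d4 = 13/3
d5 = -32/3
d6 = 5
d7 = 140/3
d8 = 7
d9 = -169/12
endpoint = (-16/3, -64/3)

Apply edit: d3 := 14
  d4 = d3/3 - d2/3 = 13/3
  d5 = d2 - d4*5 + d1 = -32/3
  d6 = d2*5 = 5
  d7 = d6 - d2 - d5*4 = 140/3
  d8 = d3/2 = 7
  d9 = d2/4 - d7/5 - d6 = -169/12
Walk from origin (0, 0):
  seg 1: left by d8 = 7 → (-7, 0)
  seg 2: left by d1 = 10 → (-17, 0)
  seg 3: right by d2 = 1 → (-16, 0)
  seg 4: left by d5 = -32/3 → (-16/3, 0)
  seg 5: down by d8 = 7 → (-16/3, -7)
  seg 6: down by d4 = 13/3 → (-16/3, -34/3)
  seg 7: down by d1 = 10 → (-16/3, -64/3)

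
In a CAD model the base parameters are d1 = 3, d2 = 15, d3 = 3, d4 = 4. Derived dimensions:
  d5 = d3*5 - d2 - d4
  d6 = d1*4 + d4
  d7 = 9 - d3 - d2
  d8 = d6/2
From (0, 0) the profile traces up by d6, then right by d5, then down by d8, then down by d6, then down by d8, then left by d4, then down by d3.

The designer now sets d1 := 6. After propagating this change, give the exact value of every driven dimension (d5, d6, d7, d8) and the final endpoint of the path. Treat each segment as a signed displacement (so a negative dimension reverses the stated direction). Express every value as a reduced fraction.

d5 = -4
d6 = 28
d7 = -9
d8 = 14
endpoint = (-8, -31)

Apply edit: d1 := 6
  d5 = d3*5 - d2 - d4 = -4
  d6 = d1*4 + d4 = 28
  d7 = 9 - d3 - d2 = -9
  d8 = d6/2 = 14
Walk from origin (0, 0):
  seg 1: up by d6 = 28 → (0, 28)
  seg 2: right by d5 = -4 → (-4, 28)
  seg 3: down by d8 = 14 → (-4, 14)
  seg 4: down by d6 = 28 → (-4, -14)
  seg 5: down by d8 = 14 → (-4, -28)
  seg 6: left by d4 = 4 → (-8, -28)
  seg 7: down by d3 = 3 → (-8, -31)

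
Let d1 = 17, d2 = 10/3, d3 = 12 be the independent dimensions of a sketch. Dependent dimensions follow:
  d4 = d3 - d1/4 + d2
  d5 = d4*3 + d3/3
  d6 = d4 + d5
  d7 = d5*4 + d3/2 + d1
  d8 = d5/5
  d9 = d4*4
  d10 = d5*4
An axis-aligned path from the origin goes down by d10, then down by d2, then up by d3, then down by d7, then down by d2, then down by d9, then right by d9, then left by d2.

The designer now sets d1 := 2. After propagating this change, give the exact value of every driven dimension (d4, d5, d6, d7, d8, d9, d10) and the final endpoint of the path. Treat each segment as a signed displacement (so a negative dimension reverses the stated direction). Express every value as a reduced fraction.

d4 = 89/6
d5 = 97/2
d6 = 190/3
d7 = 202
d8 = 97/10
d9 = 178/3
d10 = 194
endpoint = (56, -450)

Apply edit: d1 := 2
  d4 = d3 - d1/4 + d2 = 89/6
  d5 = d4*3 + d3/3 = 97/2
  d6 = d4 + d5 = 190/3
  d7 = d5*4 + d3/2 + d1 = 202
  d8 = d5/5 = 97/10
  d9 = d4*4 = 178/3
  d10 = d5*4 = 194
Walk from origin (0, 0):
  seg 1: down by d10 = 194 → (0, -194)
  seg 2: down by d2 = 10/3 → (0, -592/3)
  seg 3: up by d3 = 12 → (0, -556/3)
  seg 4: down by d7 = 202 → (0, -1162/3)
  seg 5: down by d2 = 10/3 → (0, -1172/3)
  seg 6: down by d9 = 178/3 → (0, -450)
  seg 7: right by d9 = 178/3 → (178/3, -450)
  seg 8: left by d2 = 10/3 → (56, -450)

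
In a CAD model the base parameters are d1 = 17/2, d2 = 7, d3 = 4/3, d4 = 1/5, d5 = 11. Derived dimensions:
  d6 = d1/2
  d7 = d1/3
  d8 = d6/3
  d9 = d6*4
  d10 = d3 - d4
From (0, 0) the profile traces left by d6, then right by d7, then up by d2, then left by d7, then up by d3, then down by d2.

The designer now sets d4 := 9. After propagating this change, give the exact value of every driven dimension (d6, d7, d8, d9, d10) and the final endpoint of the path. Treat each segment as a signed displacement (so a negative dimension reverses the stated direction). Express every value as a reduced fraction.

Apply edit: d4 := 9
  d6 = d1/2 = 17/4
  d7 = d1/3 = 17/6
  d8 = d6/3 = 17/12
  d9 = d6*4 = 17
  d10 = d3 - d4 = -23/3
Walk from origin (0, 0):
  seg 1: left by d6 = 17/4 → (-17/4, 0)
  seg 2: right by d7 = 17/6 → (-17/12, 0)
  seg 3: up by d2 = 7 → (-17/12, 7)
  seg 4: left by d7 = 17/6 → (-17/4, 7)
  seg 5: up by d3 = 4/3 → (-17/4, 25/3)
  seg 6: down by d2 = 7 → (-17/4, 4/3)

d6 = 17/4
d7 = 17/6
d8 = 17/12
d9 = 17
d10 = -23/3
endpoint = (-17/4, 4/3)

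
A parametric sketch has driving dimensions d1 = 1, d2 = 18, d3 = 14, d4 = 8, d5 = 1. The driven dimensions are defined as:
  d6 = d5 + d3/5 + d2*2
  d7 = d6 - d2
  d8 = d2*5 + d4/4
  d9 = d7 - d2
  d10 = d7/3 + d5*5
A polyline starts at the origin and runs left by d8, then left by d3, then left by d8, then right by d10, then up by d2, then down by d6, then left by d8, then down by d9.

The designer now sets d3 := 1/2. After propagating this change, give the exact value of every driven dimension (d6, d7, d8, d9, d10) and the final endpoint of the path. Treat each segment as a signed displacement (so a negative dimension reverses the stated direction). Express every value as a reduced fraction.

d6 = 371/10
d7 = 191/10
d8 = 92
d9 = 11/10
d10 = 341/30
endpoint = (-3977/15, -101/5)

Apply edit: d3 := 1/2
  d6 = d5 + d3/5 + d2*2 = 371/10
  d7 = d6 - d2 = 191/10
  d8 = d2*5 + d4/4 = 92
  d9 = d7 - d2 = 11/10
  d10 = d7/3 + d5*5 = 341/30
Walk from origin (0, 0):
  seg 1: left by d8 = 92 → (-92, 0)
  seg 2: left by d3 = 1/2 → (-185/2, 0)
  seg 3: left by d8 = 92 → (-369/2, 0)
  seg 4: right by d10 = 341/30 → (-2597/15, 0)
  seg 5: up by d2 = 18 → (-2597/15, 18)
  seg 6: down by d6 = 371/10 → (-2597/15, -191/10)
  seg 7: left by d8 = 92 → (-3977/15, -191/10)
  seg 8: down by d9 = 11/10 → (-3977/15, -101/5)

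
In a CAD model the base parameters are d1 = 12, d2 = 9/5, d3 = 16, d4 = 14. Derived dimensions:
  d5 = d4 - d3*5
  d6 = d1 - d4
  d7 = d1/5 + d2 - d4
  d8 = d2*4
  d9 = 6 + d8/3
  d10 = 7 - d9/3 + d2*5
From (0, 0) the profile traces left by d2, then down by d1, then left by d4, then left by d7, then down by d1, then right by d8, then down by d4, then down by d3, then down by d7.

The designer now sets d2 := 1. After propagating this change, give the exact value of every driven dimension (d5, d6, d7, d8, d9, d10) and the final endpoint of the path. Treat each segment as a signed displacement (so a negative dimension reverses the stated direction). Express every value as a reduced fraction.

Apply edit: d2 := 1
  d5 = d4 - d3*5 = -66
  d6 = d1 - d4 = -2
  d7 = d1/5 + d2 - d4 = -53/5
  d8 = d2*4 = 4
  d9 = 6 + d8/3 = 22/3
  d10 = 7 - d9/3 + d2*5 = 86/9
Walk from origin (0, 0):
  seg 1: left by d2 = 1 → (-1, 0)
  seg 2: down by d1 = 12 → (-1, -12)
  seg 3: left by d4 = 14 → (-15, -12)
  seg 4: left by d7 = -53/5 → (-22/5, -12)
  seg 5: down by d1 = 12 → (-22/5, -24)
  seg 6: right by d8 = 4 → (-2/5, -24)
  seg 7: down by d4 = 14 → (-2/5, -38)
  seg 8: down by d3 = 16 → (-2/5, -54)
  seg 9: down by d7 = -53/5 → (-2/5, -217/5)

d5 = -66
d6 = -2
d7 = -53/5
d8 = 4
d9 = 22/3
d10 = 86/9
endpoint = (-2/5, -217/5)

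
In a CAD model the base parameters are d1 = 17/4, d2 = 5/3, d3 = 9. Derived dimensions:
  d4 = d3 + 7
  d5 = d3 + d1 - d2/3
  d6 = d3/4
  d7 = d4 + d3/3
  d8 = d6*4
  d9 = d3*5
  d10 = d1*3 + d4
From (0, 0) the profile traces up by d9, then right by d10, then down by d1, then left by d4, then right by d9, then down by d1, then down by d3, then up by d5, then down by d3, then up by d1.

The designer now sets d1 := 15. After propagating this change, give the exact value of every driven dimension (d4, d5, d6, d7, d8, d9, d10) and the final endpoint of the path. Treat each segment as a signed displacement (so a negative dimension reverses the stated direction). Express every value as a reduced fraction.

d4 = 16
d5 = 211/9
d6 = 9/4
d7 = 19
d8 = 9
d9 = 45
d10 = 61
endpoint = (90, 319/9)

Apply edit: d1 := 15
  d4 = d3 + 7 = 16
  d5 = d3 + d1 - d2/3 = 211/9
  d6 = d3/4 = 9/4
  d7 = d4 + d3/3 = 19
  d8 = d6*4 = 9
  d9 = d3*5 = 45
  d10 = d1*3 + d4 = 61
Walk from origin (0, 0):
  seg 1: up by d9 = 45 → (0, 45)
  seg 2: right by d10 = 61 → (61, 45)
  seg 3: down by d1 = 15 → (61, 30)
  seg 4: left by d4 = 16 → (45, 30)
  seg 5: right by d9 = 45 → (90, 30)
  seg 6: down by d1 = 15 → (90, 15)
  seg 7: down by d3 = 9 → (90, 6)
  seg 8: up by d5 = 211/9 → (90, 265/9)
  seg 9: down by d3 = 9 → (90, 184/9)
  seg 10: up by d1 = 15 → (90, 319/9)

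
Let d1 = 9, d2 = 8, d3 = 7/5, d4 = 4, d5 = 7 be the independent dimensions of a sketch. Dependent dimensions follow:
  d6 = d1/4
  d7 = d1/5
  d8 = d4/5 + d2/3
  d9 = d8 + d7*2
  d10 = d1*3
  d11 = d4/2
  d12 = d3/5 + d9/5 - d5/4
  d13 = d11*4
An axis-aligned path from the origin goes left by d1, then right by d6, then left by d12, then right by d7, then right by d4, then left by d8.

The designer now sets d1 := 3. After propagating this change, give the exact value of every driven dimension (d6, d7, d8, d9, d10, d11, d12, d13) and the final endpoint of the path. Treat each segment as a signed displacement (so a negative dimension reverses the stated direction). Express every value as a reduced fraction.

Apply edit: d1 := 3
  d6 = d1/4 = 3/4
  d7 = d1/5 = 3/5
  d8 = d4/5 + d2/3 = 52/15
  d9 = d8 + d7*2 = 14/3
  d10 = d1*3 = 9
  d11 = d4/2 = 2
  d12 = d3/5 + d9/5 - d5/4 = -161/300
  d13 = d11*4 = 8
Walk from origin (0, 0):
  seg 1: left by d1 = 3 → (-3, 0)
  seg 2: right by d6 = 3/4 → (-9/4, 0)
  seg 3: left by d12 = -161/300 → (-257/150, 0)
  seg 4: right by d7 = 3/5 → (-167/150, 0)
  seg 5: right by d4 = 4 → (433/150, 0)
  seg 6: left by d8 = 52/15 → (-29/50, 0)

d6 = 3/4
d7 = 3/5
d8 = 52/15
d9 = 14/3
d10 = 9
d11 = 2
d12 = -161/300
d13 = 8
endpoint = (-29/50, 0)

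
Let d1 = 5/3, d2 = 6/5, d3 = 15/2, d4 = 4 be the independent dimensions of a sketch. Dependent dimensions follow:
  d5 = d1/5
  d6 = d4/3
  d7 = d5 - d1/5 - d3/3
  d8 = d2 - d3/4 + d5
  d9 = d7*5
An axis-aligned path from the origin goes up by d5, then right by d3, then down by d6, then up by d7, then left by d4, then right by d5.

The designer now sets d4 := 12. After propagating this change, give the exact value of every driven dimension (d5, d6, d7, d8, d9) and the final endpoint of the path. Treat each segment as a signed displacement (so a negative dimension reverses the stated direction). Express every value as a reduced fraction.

Apply edit: d4 := 12
  d5 = d1/5 = 1/3
  d6 = d4/3 = 4
  d7 = d5 - d1/5 - d3/3 = -5/2
  d8 = d2 - d3/4 + d5 = -41/120
  d9 = d7*5 = -25/2
Walk from origin (0, 0):
  seg 1: up by d5 = 1/3 → (0, 1/3)
  seg 2: right by d3 = 15/2 → (15/2, 1/3)
  seg 3: down by d6 = 4 → (15/2, -11/3)
  seg 4: up by d7 = -5/2 → (15/2, -37/6)
  seg 5: left by d4 = 12 → (-9/2, -37/6)
  seg 6: right by d5 = 1/3 → (-25/6, -37/6)

d5 = 1/3
d6 = 4
d7 = -5/2
d8 = -41/120
d9 = -25/2
endpoint = (-25/6, -37/6)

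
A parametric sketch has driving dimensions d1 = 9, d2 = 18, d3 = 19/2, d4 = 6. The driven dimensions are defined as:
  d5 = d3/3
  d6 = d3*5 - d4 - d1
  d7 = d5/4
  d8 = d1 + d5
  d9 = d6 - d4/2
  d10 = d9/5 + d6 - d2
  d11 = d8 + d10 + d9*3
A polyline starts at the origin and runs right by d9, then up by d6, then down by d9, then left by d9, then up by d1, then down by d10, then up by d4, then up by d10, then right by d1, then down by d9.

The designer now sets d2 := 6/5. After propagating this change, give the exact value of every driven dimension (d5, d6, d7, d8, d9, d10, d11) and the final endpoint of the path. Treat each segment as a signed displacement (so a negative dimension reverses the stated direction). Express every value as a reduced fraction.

Apply edit: d2 := 6/5
  d5 = d3/3 = 19/6
  d6 = d3*5 - d4 - d1 = 65/2
  d7 = d5/4 = 19/24
  d8 = d1 + d5 = 73/6
  d9 = d6 - d4/2 = 59/2
  d10 = d9/5 + d6 - d2 = 186/5
  d11 = d8 + d10 + d9*3 = 2068/15
Walk from origin (0, 0):
  seg 1: right by d9 = 59/2 → (59/2, 0)
  seg 2: up by d6 = 65/2 → (59/2, 65/2)
  seg 3: down by d9 = 59/2 → (59/2, 3)
  seg 4: left by d9 = 59/2 → (0, 3)
  seg 5: up by d1 = 9 → (0, 12)
  seg 6: down by d10 = 186/5 → (0, -126/5)
  seg 7: up by d4 = 6 → (0, -96/5)
  seg 8: up by d10 = 186/5 → (0, 18)
  seg 9: right by d1 = 9 → (9, 18)
  seg 10: down by d9 = 59/2 → (9, -23/2)

d5 = 19/6
d6 = 65/2
d7 = 19/24
d8 = 73/6
d9 = 59/2
d10 = 186/5
d11 = 2068/15
endpoint = (9, -23/2)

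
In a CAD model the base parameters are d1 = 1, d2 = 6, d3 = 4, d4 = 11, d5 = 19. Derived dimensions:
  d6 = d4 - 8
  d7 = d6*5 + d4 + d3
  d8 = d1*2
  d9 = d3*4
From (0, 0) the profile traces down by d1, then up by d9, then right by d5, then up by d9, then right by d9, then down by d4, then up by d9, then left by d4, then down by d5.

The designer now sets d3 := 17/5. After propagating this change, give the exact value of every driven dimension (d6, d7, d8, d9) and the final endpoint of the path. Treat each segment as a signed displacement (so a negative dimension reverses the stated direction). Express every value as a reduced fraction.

d6 = 3
d7 = 147/5
d8 = 2
d9 = 68/5
endpoint = (108/5, 49/5)

Apply edit: d3 := 17/5
  d6 = d4 - 8 = 3
  d7 = d6*5 + d4 + d3 = 147/5
  d8 = d1*2 = 2
  d9 = d3*4 = 68/5
Walk from origin (0, 0):
  seg 1: down by d1 = 1 → (0, -1)
  seg 2: up by d9 = 68/5 → (0, 63/5)
  seg 3: right by d5 = 19 → (19, 63/5)
  seg 4: up by d9 = 68/5 → (19, 131/5)
  seg 5: right by d9 = 68/5 → (163/5, 131/5)
  seg 6: down by d4 = 11 → (163/5, 76/5)
  seg 7: up by d9 = 68/5 → (163/5, 144/5)
  seg 8: left by d4 = 11 → (108/5, 144/5)
  seg 9: down by d5 = 19 → (108/5, 49/5)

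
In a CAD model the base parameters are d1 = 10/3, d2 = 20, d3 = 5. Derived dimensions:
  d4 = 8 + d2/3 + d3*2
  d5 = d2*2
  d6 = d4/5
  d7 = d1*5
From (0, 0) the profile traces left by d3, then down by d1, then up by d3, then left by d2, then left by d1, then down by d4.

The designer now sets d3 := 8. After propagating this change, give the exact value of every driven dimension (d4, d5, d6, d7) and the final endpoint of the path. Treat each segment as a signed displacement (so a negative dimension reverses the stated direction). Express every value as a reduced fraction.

d4 = 92/3
d5 = 40
d6 = 92/15
d7 = 50/3
endpoint = (-94/3, -26)

Apply edit: d3 := 8
  d4 = 8 + d2/3 + d3*2 = 92/3
  d5 = d2*2 = 40
  d6 = d4/5 = 92/15
  d7 = d1*5 = 50/3
Walk from origin (0, 0):
  seg 1: left by d3 = 8 → (-8, 0)
  seg 2: down by d1 = 10/3 → (-8, -10/3)
  seg 3: up by d3 = 8 → (-8, 14/3)
  seg 4: left by d2 = 20 → (-28, 14/3)
  seg 5: left by d1 = 10/3 → (-94/3, 14/3)
  seg 6: down by d4 = 92/3 → (-94/3, -26)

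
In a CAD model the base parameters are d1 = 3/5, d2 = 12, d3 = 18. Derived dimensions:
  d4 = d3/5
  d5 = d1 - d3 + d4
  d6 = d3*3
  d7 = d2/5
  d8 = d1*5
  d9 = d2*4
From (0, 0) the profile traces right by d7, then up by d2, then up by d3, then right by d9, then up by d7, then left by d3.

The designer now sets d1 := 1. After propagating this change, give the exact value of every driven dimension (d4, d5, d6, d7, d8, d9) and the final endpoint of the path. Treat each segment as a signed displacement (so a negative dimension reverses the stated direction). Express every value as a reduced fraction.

Apply edit: d1 := 1
  d4 = d3/5 = 18/5
  d5 = d1 - d3 + d4 = -67/5
  d6 = d3*3 = 54
  d7 = d2/5 = 12/5
  d8 = d1*5 = 5
  d9 = d2*4 = 48
Walk from origin (0, 0):
  seg 1: right by d7 = 12/5 → (12/5, 0)
  seg 2: up by d2 = 12 → (12/5, 12)
  seg 3: up by d3 = 18 → (12/5, 30)
  seg 4: right by d9 = 48 → (252/5, 30)
  seg 5: up by d7 = 12/5 → (252/5, 162/5)
  seg 6: left by d3 = 18 → (162/5, 162/5)

d4 = 18/5
d5 = -67/5
d6 = 54
d7 = 12/5
d8 = 5
d9 = 48
endpoint = (162/5, 162/5)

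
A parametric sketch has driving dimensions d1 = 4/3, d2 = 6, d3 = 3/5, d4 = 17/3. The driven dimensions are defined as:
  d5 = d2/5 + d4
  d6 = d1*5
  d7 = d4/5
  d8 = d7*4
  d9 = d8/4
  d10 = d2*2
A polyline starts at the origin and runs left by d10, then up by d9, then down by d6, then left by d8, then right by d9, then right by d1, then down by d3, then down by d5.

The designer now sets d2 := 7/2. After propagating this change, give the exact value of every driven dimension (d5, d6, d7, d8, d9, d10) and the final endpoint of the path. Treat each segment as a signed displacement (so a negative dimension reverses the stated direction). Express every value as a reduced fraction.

d5 = 191/30
d6 = 20/3
d7 = 17/15
d8 = 68/15
d9 = 17/15
d10 = 7
endpoint = (-136/15, -25/2)

Apply edit: d2 := 7/2
  d5 = d2/5 + d4 = 191/30
  d6 = d1*5 = 20/3
  d7 = d4/5 = 17/15
  d8 = d7*4 = 68/15
  d9 = d8/4 = 17/15
  d10 = d2*2 = 7
Walk from origin (0, 0):
  seg 1: left by d10 = 7 → (-7, 0)
  seg 2: up by d9 = 17/15 → (-7, 17/15)
  seg 3: down by d6 = 20/3 → (-7, -83/15)
  seg 4: left by d8 = 68/15 → (-173/15, -83/15)
  seg 5: right by d9 = 17/15 → (-52/5, -83/15)
  seg 6: right by d1 = 4/3 → (-136/15, -83/15)
  seg 7: down by d3 = 3/5 → (-136/15, -92/15)
  seg 8: down by d5 = 191/30 → (-136/15, -25/2)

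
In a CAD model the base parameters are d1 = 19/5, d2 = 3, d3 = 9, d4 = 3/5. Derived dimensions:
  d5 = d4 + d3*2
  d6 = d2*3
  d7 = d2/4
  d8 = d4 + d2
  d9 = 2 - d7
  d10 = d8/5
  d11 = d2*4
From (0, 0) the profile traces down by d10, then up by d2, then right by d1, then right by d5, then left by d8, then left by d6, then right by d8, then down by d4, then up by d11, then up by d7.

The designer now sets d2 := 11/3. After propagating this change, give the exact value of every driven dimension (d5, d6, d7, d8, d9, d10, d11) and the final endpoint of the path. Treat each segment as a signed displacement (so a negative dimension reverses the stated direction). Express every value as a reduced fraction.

Apply edit: d2 := 11/3
  d5 = d4 + d3*2 = 93/5
  d6 = d2*3 = 11
  d7 = d2/4 = 11/12
  d8 = d4 + d2 = 64/15
  d9 = 2 - d7 = 13/12
  d10 = d8/5 = 64/75
  d11 = d2*4 = 44/3
Walk from origin (0, 0):
  seg 1: down by d10 = 64/75 → (0, -64/75)
  seg 2: up by d2 = 11/3 → (0, 211/75)
  seg 3: right by d1 = 19/5 → (19/5, 211/75)
  seg 4: right by d5 = 93/5 → (112/5, 211/75)
  seg 5: left by d8 = 64/15 → (272/15, 211/75)
  seg 6: left by d6 = 11 → (107/15, 211/75)
  seg 7: right by d8 = 64/15 → (57/5, 211/75)
  seg 8: down by d4 = 3/5 → (57/5, 166/75)
  seg 9: up by d11 = 44/3 → (57/5, 422/25)
  seg 10: up by d7 = 11/12 → (57/5, 5339/300)

d5 = 93/5
d6 = 11
d7 = 11/12
d8 = 64/15
d9 = 13/12
d10 = 64/75
d11 = 44/3
endpoint = (57/5, 5339/300)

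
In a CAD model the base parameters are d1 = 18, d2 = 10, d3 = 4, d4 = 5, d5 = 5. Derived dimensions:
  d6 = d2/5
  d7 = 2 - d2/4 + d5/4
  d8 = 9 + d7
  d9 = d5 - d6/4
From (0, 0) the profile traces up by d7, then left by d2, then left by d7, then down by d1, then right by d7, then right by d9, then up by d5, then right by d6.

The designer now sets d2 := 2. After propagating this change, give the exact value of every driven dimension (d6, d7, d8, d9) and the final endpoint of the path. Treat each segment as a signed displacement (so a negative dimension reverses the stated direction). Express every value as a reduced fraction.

d6 = 2/5
d7 = 11/4
d8 = 47/4
d9 = 49/10
endpoint = (33/10, -41/4)

Apply edit: d2 := 2
  d6 = d2/5 = 2/5
  d7 = 2 - d2/4 + d5/4 = 11/4
  d8 = 9 + d7 = 47/4
  d9 = d5 - d6/4 = 49/10
Walk from origin (0, 0):
  seg 1: up by d7 = 11/4 → (0, 11/4)
  seg 2: left by d2 = 2 → (-2, 11/4)
  seg 3: left by d7 = 11/4 → (-19/4, 11/4)
  seg 4: down by d1 = 18 → (-19/4, -61/4)
  seg 5: right by d7 = 11/4 → (-2, -61/4)
  seg 6: right by d9 = 49/10 → (29/10, -61/4)
  seg 7: up by d5 = 5 → (29/10, -41/4)
  seg 8: right by d6 = 2/5 → (33/10, -41/4)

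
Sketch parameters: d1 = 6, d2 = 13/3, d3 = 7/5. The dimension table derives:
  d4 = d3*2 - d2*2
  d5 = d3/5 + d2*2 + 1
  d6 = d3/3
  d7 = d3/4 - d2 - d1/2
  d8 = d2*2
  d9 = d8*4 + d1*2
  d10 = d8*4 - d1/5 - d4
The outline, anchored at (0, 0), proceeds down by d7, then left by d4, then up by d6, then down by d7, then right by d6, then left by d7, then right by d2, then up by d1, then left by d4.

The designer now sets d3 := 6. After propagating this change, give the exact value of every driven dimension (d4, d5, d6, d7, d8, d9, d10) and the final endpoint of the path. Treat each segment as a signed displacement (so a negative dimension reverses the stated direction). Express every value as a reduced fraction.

d4 = 10/3
d5 = 163/15
d6 = 2
d7 = -35/6
d8 = 26/3
d9 = 140/3
d10 = 452/15
endpoint = (11/2, 59/3)

Apply edit: d3 := 6
  d4 = d3*2 - d2*2 = 10/3
  d5 = d3/5 + d2*2 + 1 = 163/15
  d6 = d3/3 = 2
  d7 = d3/4 - d2 - d1/2 = -35/6
  d8 = d2*2 = 26/3
  d9 = d8*4 + d1*2 = 140/3
  d10 = d8*4 - d1/5 - d4 = 452/15
Walk from origin (0, 0):
  seg 1: down by d7 = -35/6 → (0, 35/6)
  seg 2: left by d4 = 10/3 → (-10/3, 35/6)
  seg 3: up by d6 = 2 → (-10/3, 47/6)
  seg 4: down by d7 = -35/6 → (-10/3, 41/3)
  seg 5: right by d6 = 2 → (-4/3, 41/3)
  seg 6: left by d7 = -35/6 → (9/2, 41/3)
  seg 7: right by d2 = 13/3 → (53/6, 41/3)
  seg 8: up by d1 = 6 → (53/6, 59/3)
  seg 9: left by d4 = 10/3 → (11/2, 59/3)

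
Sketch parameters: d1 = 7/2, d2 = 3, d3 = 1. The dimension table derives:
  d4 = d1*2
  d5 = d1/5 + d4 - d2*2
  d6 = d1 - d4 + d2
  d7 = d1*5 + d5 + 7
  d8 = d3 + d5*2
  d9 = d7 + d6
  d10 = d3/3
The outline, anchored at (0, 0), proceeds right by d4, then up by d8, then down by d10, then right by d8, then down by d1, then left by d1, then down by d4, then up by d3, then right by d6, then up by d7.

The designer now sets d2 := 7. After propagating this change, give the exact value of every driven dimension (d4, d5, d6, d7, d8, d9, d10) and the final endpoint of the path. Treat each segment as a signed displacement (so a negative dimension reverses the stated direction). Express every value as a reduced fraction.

d4 = 7
d5 = -63/10
d6 = 7/2
d7 = 91/5
d8 = -58/5
d9 = 217/10
d10 = 1/3
endpoint = (-23/5, -97/30)

Apply edit: d2 := 7
  d4 = d1*2 = 7
  d5 = d1/5 + d4 - d2*2 = -63/10
  d6 = d1 - d4 + d2 = 7/2
  d7 = d1*5 + d5 + 7 = 91/5
  d8 = d3 + d5*2 = -58/5
  d9 = d7 + d6 = 217/10
  d10 = d3/3 = 1/3
Walk from origin (0, 0):
  seg 1: right by d4 = 7 → (7, 0)
  seg 2: up by d8 = -58/5 → (7, -58/5)
  seg 3: down by d10 = 1/3 → (7, -179/15)
  seg 4: right by d8 = -58/5 → (-23/5, -179/15)
  seg 5: down by d1 = 7/2 → (-23/5, -463/30)
  seg 6: left by d1 = 7/2 → (-81/10, -463/30)
  seg 7: down by d4 = 7 → (-81/10, -673/30)
  seg 8: up by d3 = 1 → (-81/10, -643/30)
  seg 9: right by d6 = 7/2 → (-23/5, -643/30)
  seg 10: up by d7 = 91/5 → (-23/5, -97/30)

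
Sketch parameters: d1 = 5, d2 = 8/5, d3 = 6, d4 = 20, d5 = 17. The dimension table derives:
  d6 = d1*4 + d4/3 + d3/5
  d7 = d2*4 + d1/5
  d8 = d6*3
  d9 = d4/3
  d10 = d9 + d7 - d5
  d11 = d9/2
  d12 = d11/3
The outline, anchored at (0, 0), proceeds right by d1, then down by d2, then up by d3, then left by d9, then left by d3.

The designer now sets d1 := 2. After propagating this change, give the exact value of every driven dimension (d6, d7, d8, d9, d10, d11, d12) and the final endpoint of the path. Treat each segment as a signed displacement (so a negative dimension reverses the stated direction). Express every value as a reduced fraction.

Apply edit: d1 := 2
  d6 = d1*4 + d4/3 + d3/5 = 238/15
  d7 = d2*4 + d1/5 = 34/5
  d8 = d6*3 = 238/5
  d9 = d4/3 = 20/3
  d10 = d9 + d7 - d5 = -53/15
  d11 = d9/2 = 10/3
  d12 = d11/3 = 10/9
Walk from origin (0, 0):
  seg 1: right by d1 = 2 → (2, 0)
  seg 2: down by d2 = 8/5 → (2, -8/5)
  seg 3: up by d3 = 6 → (2, 22/5)
  seg 4: left by d9 = 20/3 → (-14/3, 22/5)
  seg 5: left by d3 = 6 → (-32/3, 22/5)

d6 = 238/15
d7 = 34/5
d8 = 238/5
d9 = 20/3
d10 = -53/15
d11 = 10/3
d12 = 10/9
endpoint = (-32/3, 22/5)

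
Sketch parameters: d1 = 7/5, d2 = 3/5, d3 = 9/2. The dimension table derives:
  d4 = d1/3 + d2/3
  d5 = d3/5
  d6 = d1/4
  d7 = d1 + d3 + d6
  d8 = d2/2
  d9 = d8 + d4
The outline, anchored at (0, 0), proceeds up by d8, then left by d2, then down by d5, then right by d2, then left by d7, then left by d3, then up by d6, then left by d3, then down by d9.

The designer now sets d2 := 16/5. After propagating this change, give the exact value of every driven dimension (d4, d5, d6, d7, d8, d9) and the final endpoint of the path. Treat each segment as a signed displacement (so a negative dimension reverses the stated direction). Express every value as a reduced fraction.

d4 = 23/15
d5 = 9/10
d6 = 7/20
d7 = 25/4
d8 = 8/5
d9 = 47/15
endpoint = (-61/4, -25/12)

Apply edit: d2 := 16/5
  d4 = d1/3 + d2/3 = 23/15
  d5 = d3/5 = 9/10
  d6 = d1/4 = 7/20
  d7 = d1 + d3 + d6 = 25/4
  d8 = d2/2 = 8/5
  d9 = d8 + d4 = 47/15
Walk from origin (0, 0):
  seg 1: up by d8 = 8/5 → (0, 8/5)
  seg 2: left by d2 = 16/5 → (-16/5, 8/5)
  seg 3: down by d5 = 9/10 → (-16/5, 7/10)
  seg 4: right by d2 = 16/5 → (0, 7/10)
  seg 5: left by d7 = 25/4 → (-25/4, 7/10)
  seg 6: left by d3 = 9/2 → (-43/4, 7/10)
  seg 7: up by d6 = 7/20 → (-43/4, 21/20)
  seg 8: left by d3 = 9/2 → (-61/4, 21/20)
  seg 9: down by d9 = 47/15 → (-61/4, -25/12)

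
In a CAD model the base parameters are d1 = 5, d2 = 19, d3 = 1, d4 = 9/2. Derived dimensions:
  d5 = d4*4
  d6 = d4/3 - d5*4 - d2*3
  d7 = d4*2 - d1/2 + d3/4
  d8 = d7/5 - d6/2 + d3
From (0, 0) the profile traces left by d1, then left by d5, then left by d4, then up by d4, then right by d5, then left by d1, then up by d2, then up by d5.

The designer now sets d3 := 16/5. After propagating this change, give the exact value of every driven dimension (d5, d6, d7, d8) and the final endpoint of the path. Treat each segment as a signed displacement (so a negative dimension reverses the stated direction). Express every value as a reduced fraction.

d5 = 18
d6 = -255/2
d7 = 73/10
d8 = 6841/100
endpoint = (-29/2, 83/2)

Apply edit: d3 := 16/5
  d5 = d4*4 = 18
  d6 = d4/3 - d5*4 - d2*3 = -255/2
  d7 = d4*2 - d1/2 + d3/4 = 73/10
  d8 = d7/5 - d6/2 + d3 = 6841/100
Walk from origin (0, 0):
  seg 1: left by d1 = 5 → (-5, 0)
  seg 2: left by d5 = 18 → (-23, 0)
  seg 3: left by d4 = 9/2 → (-55/2, 0)
  seg 4: up by d4 = 9/2 → (-55/2, 9/2)
  seg 5: right by d5 = 18 → (-19/2, 9/2)
  seg 6: left by d1 = 5 → (-29/2, 9/2)
  seg 7: up by d2 = 19 → (-29/2, 47/2)
  seg 8: up by d5 = 18 → (-29/2, 83/2)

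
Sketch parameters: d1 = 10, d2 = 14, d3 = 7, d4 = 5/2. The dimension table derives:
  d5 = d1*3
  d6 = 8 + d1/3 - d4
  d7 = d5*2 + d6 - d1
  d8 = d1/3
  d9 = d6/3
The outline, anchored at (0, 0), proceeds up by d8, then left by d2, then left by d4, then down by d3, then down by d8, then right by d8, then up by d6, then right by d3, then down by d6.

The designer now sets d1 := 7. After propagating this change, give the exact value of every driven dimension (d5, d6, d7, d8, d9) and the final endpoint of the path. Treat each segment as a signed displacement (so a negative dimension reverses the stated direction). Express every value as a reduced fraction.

d5 = 21
d6 = 47/6
d7 = 257/6
d8 = 7/3
d9 = 47/18
endpoint = (-43/6, -7)

Apply edit: d1 := 7
  d5 = d1*3 = 21
  d6 = 8 + d1/3 - d4 = 47/6
  d7 = d5*2 + d6 - d1 = 257/6
  d8 = d1/3 = 7/3
  d9 = d6/3 = 47/18
Walk from origin (0, 0):
  seg 1: up by d8 = 7/3 → (0, 7/3)
  seg 2: left by d2 = 14 → (-14, 7/3)
  seg 3: left by d4 = 5/2 → (-33/2, 7/3)
  seg 4: down by d3 = 7 → (-33/2, -14/3)
  seg 5: down by d8 = 7/3 → (-33/2, -7)
  seg 6: right by d8 = 7/3 → (-85/6, -7)
  seg 7: up by d6 = 47/6 → (-85/6, 5/6)
  seg 8: right by d3 = 7 → (-43/6, 5/6)
  seg 9: down by d6 = 47/6 → (-43/6, -7)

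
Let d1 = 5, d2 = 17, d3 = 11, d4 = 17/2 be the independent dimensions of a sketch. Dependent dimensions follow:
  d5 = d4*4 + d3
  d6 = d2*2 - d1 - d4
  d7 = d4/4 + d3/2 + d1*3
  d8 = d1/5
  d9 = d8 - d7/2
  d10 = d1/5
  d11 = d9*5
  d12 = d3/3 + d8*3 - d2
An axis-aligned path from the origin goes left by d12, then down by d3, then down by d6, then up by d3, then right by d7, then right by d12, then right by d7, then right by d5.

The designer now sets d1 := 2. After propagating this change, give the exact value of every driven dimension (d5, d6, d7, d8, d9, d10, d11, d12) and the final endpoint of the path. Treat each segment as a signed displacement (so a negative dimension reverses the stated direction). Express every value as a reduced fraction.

Apply edit: d1 := 2
  d5 = d4*4 + d3 = 45
  d6 = d2*2 - d1 - d4 = 47/2
  d7 = d4/4 + d3/2 + d1*3 = 109/8
  d8 = d1/5 = 2/5
  d9 = d8 - d7/2 = -513/80
  d10 = d1/5 = 2/5
  d11 = d9*5 = -513/16
  d12 = d3/3 + d8*3 - d2 = -182/15
Walk from origin (0, 0):
  seg 1: left by d12 = -182/15 → (182/15, 0)
  seg 2: down by d3 = 11 → (182/15, -11)
  seg 3: down by d6 = 47/2 → (182/15, -69/2)
  seg 4: up by d3 = 11 → (182/15, -47/2)
  seg 5: right by d7 = 109/8 → (3091/120, -47/2)
  seg 6: right by d12 = -182/15 → (109/8, -47/2)
  seg 7: right by d7 = 109/8 → (109/4, -47/2)
  seg 8: right by d5 = 45 → (289/4, -47/2)

d5 = 45
d6 = 47/2
d7 = 109/8
d8 = 2/5
d9 = -513/80
d10 = 2/5
d11 = -513/16
d12 = -182/15
endpoint = (289/4, -47/2)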